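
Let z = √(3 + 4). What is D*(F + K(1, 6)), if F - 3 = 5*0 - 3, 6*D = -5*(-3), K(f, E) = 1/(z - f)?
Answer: 5/12 + 5*√7/12 ≈ 1.5191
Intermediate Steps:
z = √7 ≈ 2.6458
K(f, E) = 1/(√7 - f)
D = 5/2 (D = (-5*(-3))/6 = (⅙)*15 = 5/2 ≈ 2.5000)
F = 0 (F = 3 + (5*0 - 3) = 3 + (0 - 3) = 3 - 3 = 0)
D*(F + K(1, 6)) = 5*(0 - 1/(1 - √7))/2 = 5*(-1/(1 - √7))/2 = -5/(2*(1 - √7))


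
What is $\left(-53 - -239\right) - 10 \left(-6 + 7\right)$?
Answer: $176$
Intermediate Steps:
$\left(-53 - -239\right) - 10 \left(-6 + 7\right) = \left(-53 + 239\right) - 10 \cdot 1 = 186 - 10 = 176$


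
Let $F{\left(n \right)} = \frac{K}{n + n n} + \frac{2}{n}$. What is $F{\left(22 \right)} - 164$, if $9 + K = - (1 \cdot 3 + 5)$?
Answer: $- \frac{82955}{506} \approx -163.94$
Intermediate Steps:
$K = -17$ ($K = -9 - \left(1 \cdot 3 + 5\right) = -9 - \left(3 + 5\right) = -9 - 8 = -17$)
$F{\left(n \right)} = - \frac{17}{n + n^{2}} + \frac{2}{n}$ ($F{\left(n \right)} = - \frac{17}{n + n n} + \frac{2}{n} = - \frac{17}{n + n^{2}} + \frac{2}{n}$)
$F{\left(22 \right)} - 164 = \frac{-15 + 2 \cdot 22}{22 \left(1 + 22\right)} - 164 = \frac{-15 + 44}{22 \cdot 23} - 164 = \frac{1}{22} \cdot \frac{1}{23} \cdot 29 - 164 = \frac{29}{506} - 164 = - \frac{82955}{506}$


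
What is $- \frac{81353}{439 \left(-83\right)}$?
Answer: $\frac{81353}{36437} \approx 2.2327$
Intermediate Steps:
$- \frac{81353}{439 \left(-83\right)} = - \frac{81353}{-36437} = \left(-81353\right) \left(- \frac{1}{36437}\right) = \frac{81353}{36437}$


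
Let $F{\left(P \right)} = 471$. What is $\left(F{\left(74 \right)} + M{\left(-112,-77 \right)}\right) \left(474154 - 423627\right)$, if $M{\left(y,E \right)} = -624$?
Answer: $-7730631$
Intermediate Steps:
$\left(F{\left(74 \right)} + M{\left(-112,-77 \right)}\right) \left(474154 - 423627\right) = \left(471 - 624\right) \left(474154 - 423627\right) = \left(-153\right) 50527 = -7730631$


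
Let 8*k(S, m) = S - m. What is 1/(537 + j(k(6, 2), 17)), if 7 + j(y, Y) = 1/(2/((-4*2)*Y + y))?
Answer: 4/1849 ≈ 0.0021633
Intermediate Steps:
k(S, m) = -m/8 + S/8 (k(S, m) = (S - m)/8 = -m/8 + S/8)
j(y, Y) = -7 + y/2 - 4*Y (j(y, Y) = -7 + 1/(2/((-4*2)*Y + y)) = -7 + 1/(2/(-8*Y + y)) = -7 + 1/(2/(y - 8*Y)) = -7 + (y/2 - 4*Y) = -7 + y/2 - 4*Y)
1/(537 + j(k(6, 2), 17)) = 1/(537 + (-7 + (-⅛*2 + (⅛)*6)/2 - 4*17)) = 1/(537 + (-7 + (-¼ + ¾)/2 - 68)) = 1/(537 + (-7 + (½)*(½) - 68)) = 1/(537 + (-7 + ¼ - 68)) = 1/(537 - 299/4) = 1/(1849/4) = 4/1849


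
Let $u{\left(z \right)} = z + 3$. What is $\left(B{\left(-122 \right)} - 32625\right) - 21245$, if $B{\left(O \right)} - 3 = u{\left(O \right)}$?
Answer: $-53986$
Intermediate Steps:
$u{\left(z \right)} = 3 + z$
$B{\left(O \right)} = 6 + O$ ($B{\left(O \right)} = 3 + \left(3 + O\right) = 6 + O$)
$\left(B{\left(-122 \right)} - 32625\right) - 21245 = \left(\left(6 - 122\right) - 32625\right) - 21245 = \left(-116 - 32625\right) - 21245 = -32741 - 21245 = -53986$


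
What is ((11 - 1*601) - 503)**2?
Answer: 1194649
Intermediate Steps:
((11 - 1*601) - 503)**2 = ((11 - 601) - 503)**2 = (-590 - 503)**2 = (-1093)**2 = 1194649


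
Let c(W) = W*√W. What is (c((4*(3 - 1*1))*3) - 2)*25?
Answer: -50 + 1200*√6 ≈ 2889.4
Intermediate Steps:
c(W) = W^(3/2)
(c((4*(3 - 1*1))*3) - 2)*25 = (((4*(3 - 1*1))*3)^(3/2) - 2)*25 = (((4*(3 - 1))*3)^(3/2) - 2)*25 = (((4*2)*3)^(3/2) - 2)*25 = ((8*3)^(3/2) - 2)*25 = (24^(3/2) - 2)*25 = (48*√6 - 2)*25 = (-2 + 48*√6)*25 = -50 + 1200*√6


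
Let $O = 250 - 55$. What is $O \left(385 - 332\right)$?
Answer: $10335$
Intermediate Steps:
$O = 195$
$O \left(385 - 332\right) = 195 \left(385 - 332\right) = 195 \cdot 53 = 10335$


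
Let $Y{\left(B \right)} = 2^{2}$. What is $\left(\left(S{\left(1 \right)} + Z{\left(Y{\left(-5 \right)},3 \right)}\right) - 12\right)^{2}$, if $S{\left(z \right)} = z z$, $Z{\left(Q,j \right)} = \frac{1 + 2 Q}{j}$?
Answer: $64$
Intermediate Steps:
$Y{\left(B \right)} = 4$
$Z{\left(Q,j \right)} = \frac{1 + 2 Q}{j}$
$S{\left(z \right)} = z^{2}$
$\left(\left(S{\left(1 \right)} + Z{\left(Y{\left(-5 \right)},3 \right)}\right) - 12\right)^{2} = \left(\left(1^{2} + \frac{1 + 2 \cdot 4}{3}\right) - 12\right)^{2} = \left(\left(1 + \frac{1 + 8}{3}\right) - 12\right)^{2} = \left(\left(1 + \frac{1}{3} \cdot 9\right) - 12\right)^{2} = \left(\left(1 + 3\right) - 12\right)^{2} = \left(4 - 12\right)^{2} = \left(-8\right)^{2} = 64$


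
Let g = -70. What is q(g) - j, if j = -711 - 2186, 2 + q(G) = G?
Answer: 2825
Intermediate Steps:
q(G) = -2 + G
j = -2897
q(g) - j = (-2 - 70) - 1*(-2897) = -72 + 2897 = 2825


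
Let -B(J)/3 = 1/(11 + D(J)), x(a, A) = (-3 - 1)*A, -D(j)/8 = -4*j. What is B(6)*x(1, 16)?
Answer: 192/203 ≈ 0.94581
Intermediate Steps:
D(j) = 32*j (D(j) = -(-32)*j = 32*j)
x(a, A) = -4*A
B(J) = -3/(11 + 32*J)
B(6)*x(1, 16) = (-3/(11 + 32*6))*(-4*16) = -3/(11 + 192)*(-64) = -3/203*(-64) = 192/203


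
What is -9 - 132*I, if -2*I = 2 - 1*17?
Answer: -999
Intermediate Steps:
I = 15/2 (I = -(2 - 1*17)/2 = -(2 - 17)/2 = -½*(-15) = 15/2 ≈ 7.5000)
-9 - 132*I = -9 - 132*15/2 = -9 - 990 = -999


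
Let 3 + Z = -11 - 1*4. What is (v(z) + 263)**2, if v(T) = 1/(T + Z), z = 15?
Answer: 620944/9 ≈ 68994.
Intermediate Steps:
Z = -18 (Z = -3 + (-11 - 1*4) = -3 + (-11 - 4) = -3 - 15 = -18)
v(T) = 1/(-18 + T) (v(T) = 1/(T - 18) = 1/(-18 + T))
(v(z) + 263)**2 = (1/(-18 + 15) + 263)**2 = (1/(-3) + 263)**2 = (-1/3 + 263)**2 = (788/3)**2 = 620944/9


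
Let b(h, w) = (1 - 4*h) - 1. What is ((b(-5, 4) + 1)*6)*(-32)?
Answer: -4032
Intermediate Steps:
b(h, w) = -4*h
((b(-5, 4) + 1)*6)*(-32) = ((-4*(-5) + 1)*6)*(-32) = ((20 + 1)*6)*(-32) = (21*6)*(-32) = 126*(-32) = -4032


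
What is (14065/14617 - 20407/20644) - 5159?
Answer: -1556753453591/301753348 ≈ -5159.0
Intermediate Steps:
(14065/14617 - 20407/20644) - 5159 = -7931259/301753348 - 5159 = -1556753453591/301753348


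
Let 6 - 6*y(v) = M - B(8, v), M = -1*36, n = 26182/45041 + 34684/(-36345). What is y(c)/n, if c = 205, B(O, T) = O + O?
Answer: -15824479735/610617254 ≈ -25.916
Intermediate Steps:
B(O, T) = 2*O
n = -610617254/1637015145 (n = 26182*(1/45041) + 34684*(-1/36345) = 26182/45041 - 34684/36345 = -610617254/1637015145 ≈ -0.37301)
M = -36
y(v) = 29/3 (y(v) = 1 - (-36 - 2*8)/6 = 1 - (-36 - 1*16)/6 = 1 - (-36 - 16)/6 = 1 - ⅙*(-52) = 1 + 26/3 = 29/3)
y(c)/n = 29/(3*(-610617254/1637015145)) = (29/3)*(-1637015145/610617254) = -15824479735/610617254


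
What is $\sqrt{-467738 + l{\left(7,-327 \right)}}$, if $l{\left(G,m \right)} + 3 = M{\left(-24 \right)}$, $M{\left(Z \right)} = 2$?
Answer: $3 i \sqrt{51971} \approx 683.91 i$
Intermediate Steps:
$l{\left(G,m \right)} = -1$ ($l{\left(G,m \right)} = -3 + 2 = -1$)
$\sqrt{-467738 + l{\left(7,-327 \right)}} = \sqrt{-467738 - 1} = \sqrt{-467739} = 3 i \sqrt{51971}$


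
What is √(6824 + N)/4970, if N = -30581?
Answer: I*√23757/4970 ≈ 0.031013*I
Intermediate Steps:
√(6824 + N)/4970 = √(6824 - 30581)/4970 = √(-23757)*(1/4970) = (I*√23757)*(1/4970) = I*√23757/4970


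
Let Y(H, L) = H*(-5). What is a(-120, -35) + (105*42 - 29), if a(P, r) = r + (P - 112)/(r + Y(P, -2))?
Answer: 2455258/565 ≈ 4345.6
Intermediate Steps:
Y(H, L) = -5*H
a(P, r) = r + (-112 + P)/(r - 5*P) (a(P, r) = r + (P - 112)/(r - 5*P) = r + (-112 + P)/(r - 5*P))
a(-120, -35) + (105*42 - 29) = (112 - 1*(-120) - 1*(-35)² + 5*(-120)*(-35))/(-1*(-35) + 5*(-120)) + (105*42 - 29) = (112 + 120 - 1*1225 + 21000)/(35 - 600) + (4410 - 29) = (112 + 120 - 1225 + 21000)/(-565) + 4381 = -1/565*20007 + 4381 = -20007/565 + 4381 = 2455258/565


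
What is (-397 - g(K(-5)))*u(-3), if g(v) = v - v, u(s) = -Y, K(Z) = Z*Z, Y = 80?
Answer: 31760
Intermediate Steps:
K(Z) = Z²
u(s) = -80 (u(s) = -1*80 = -80)
g(v) = 0
(-397 - g(K(-5)))*u(-3) = (-397 - 1*0)*(-80) = (-397 + 0)*(-80) = -397*(-80) = 31760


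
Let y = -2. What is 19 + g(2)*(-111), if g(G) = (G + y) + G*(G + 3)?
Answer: -1091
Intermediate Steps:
g(G) = -2 + G + G*(3 + G) (g(G) = (G - 2) + G*(G + 3) = (-2 + G) + G*(3 + G) = -2 + G + G*(3 + G))
19 + g(2)*(-111) = 19 + (-2 + 2² + 4*2)*(-111) = 19 + (-2 + 4 + 8)*(-111) = 19 + 10*(-111) = 19 - 1110 = -1091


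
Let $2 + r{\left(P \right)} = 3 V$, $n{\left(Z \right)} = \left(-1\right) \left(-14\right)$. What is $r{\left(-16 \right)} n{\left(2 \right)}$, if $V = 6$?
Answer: $224$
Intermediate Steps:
$n{\left(Z \right)} = 14$
$r{\left(P \right)} = 16$ ($r{\left(P \right)} = -2 + 3 \cdot 6 = -2 + 18 = 16$)
$r{\left(-16 \right)} n{\left(2 \right)} = 16 \cdot 14 = 224$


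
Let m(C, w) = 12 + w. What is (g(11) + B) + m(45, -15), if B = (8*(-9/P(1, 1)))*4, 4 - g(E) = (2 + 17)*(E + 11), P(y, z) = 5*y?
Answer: -2373/5 ≈ -474.60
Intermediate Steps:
g(E) = -205 - 19*E (g(E) = 4 - (2 + 17)*(E + 11) = 4 - 19*(11 + E) = 4 - (209 + 19*E) = 4 + (-209 - 19*E) = -205 - 19*E)
B = -288/5 (B = (8*(-9/(5*1)))*4 = (8*(-9/5))*4 = -72/5*4 = -288/5 ≈ -57.600)
(g(11) + B) + m(45, -15) = ((-205 - 19*11) - 288/5) + (12 - 15) = ((-205 - 209) - 288/5) - 3 = (-414 - 288/5) - 3 = -2358/5 - 3 = -2373/5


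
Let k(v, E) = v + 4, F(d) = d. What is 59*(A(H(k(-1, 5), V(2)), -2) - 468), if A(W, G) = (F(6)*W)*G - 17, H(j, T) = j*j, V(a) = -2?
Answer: -34987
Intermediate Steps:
k(v, E) = 4 + v
H(j, T) = j**2
A(W, G) = -17 + 6*G*W (A(W, G) = (6*W)*G - 17 = 6*G*W - 17 = -17 + 6*G*W)
59*(A(H(k(-1, 5), V(2)), -2) - 468) = 59*((-17 + 6*(-2)*(4 - 1)**2) - 468) = 59*((-17 + 6*(-2)*3**2) - 468) = 59*((-17 + 6*(-2)*9) - 468) = 59*((-17 - 108) - 468) = 59*(-125 - 468) = 59*(-593) = -34987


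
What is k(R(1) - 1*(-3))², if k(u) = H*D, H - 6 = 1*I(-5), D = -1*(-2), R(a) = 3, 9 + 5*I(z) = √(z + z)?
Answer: 1724/25 + 168*I*√10/25 ≈ 68.96 + 21.251*I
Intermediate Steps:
I(z) = -9/5 + √2*√z/5 (I(z) = -9/5 + √(z + z)/5 = -9/5 + √(2*z)/5 = -9/5 + (√2*√z)/5 = -9/5 + √2*√z/5)
D = 2
H = 21/5 + I*√10/5 (H = 6 + 1*(-9/5 + √2*√(-5)/5) = 6 + 1*(-9/5 + √2*(I*√5)/5) = 6 + 1*(-9/5 + I*√10/5) = 6 + (-9/5 + I*√10/5) = 21/5 + I*√10/5 ≈ 4.2 + 0.63246*I)
k(u) = 42/5 + 2*I*√10/5 (k(u) = (21/5 + I*√10/5)*2 = 42/5 + 2*I*√10/5)
k(R(1) - 1*(-3))² = (42/5 + 2*I*√10/5)²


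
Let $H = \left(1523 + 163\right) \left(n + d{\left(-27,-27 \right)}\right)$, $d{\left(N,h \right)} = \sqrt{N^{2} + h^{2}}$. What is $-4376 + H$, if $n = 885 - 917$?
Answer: $-58328 + 45522 \sqrt{2} \approx 6049.8$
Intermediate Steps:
$n = -32$
$H = -53952 + 45522 \sqrt{2}$ ($H = \left(1523 + 163\right) \left(-32 + \sqrt{\left(-27\right)^{2} + \left(-27\right)^{2}}\right) = 1686 \left(-32 + \sqrt{729 + 729}\right) = 1686 \left(-32 + \sqrt{1458}\right) = 1686 \left(-32 + 27 \sqrt{2}\right) = -53952 + 45522 \sqrt{2} \approx 10426.0$)
$-4376 + H = -4376 - \left(53952 - 45522 \sqrt{2}\right) = -58328 + 45522 \sqrt{2}$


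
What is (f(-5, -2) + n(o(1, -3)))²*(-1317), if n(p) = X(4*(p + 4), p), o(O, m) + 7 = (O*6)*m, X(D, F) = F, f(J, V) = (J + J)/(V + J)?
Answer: -35855325/49 ≈ -7.3174e+5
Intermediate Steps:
f(J, V) = 2*J/(J + V) (f(J, V) = (2*J)/(J + V) = 2*J/(J + V))
o(O, m) = -7 + 6*O*m (o(O, m) = -7 + (O*6)*m = -7 + (6*O)*m = -7 + 6*O*m)
n(p) = p
(f(-5, -2) + n(o(1, -3)))²*(-1317) = (2*(-5)/(-5 - 2) + (-7 + 6*1*(-3)))²*(-1317) = (2*(-5)/(-7) + (-7 - 18))²*(-1317) = (2*(-5)*(-⅐) - 25)²*(-1317) = (10/7 - 25)²*(-1317) = (-165/7)²*(-1317) = (27225/49)*(-1317) = -35855325/49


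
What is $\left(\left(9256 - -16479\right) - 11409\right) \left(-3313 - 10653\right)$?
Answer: $-200076916$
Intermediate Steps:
$\left(\left(9256 - -16479\right) - 11409\right) \left(-3313 - 10653\right) = \left(\left(9256 + 16479\right) - 11409\right) \left(-13966\right) = \left(25735 - 11409\right) \left(-13966\right) = 14326 \left(-13966\right) = -200076916$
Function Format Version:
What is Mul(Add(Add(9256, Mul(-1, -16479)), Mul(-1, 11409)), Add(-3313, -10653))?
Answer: -200076916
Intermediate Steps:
Mul(Add(Add(9256, Mul(-1, -16479)), Mul(-1, 11409)), Add(-3313, -10653)) = Mul(Add(Add(9256, 16479), -11409), -13966) = Mul(Add(25735, -11409), -13966) = Mul(14326, -13966) = -200076916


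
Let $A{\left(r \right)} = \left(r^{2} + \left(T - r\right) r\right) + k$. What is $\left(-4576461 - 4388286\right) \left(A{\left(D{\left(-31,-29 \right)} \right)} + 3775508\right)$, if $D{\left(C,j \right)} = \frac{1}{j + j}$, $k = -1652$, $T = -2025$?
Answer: $- \frac{1962254680369731}{58} \approx -3.3832 \cdot 10^{13}$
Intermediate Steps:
$D{\left(C,j \right)} = \frac{1}{2 j}$
$A{\left(r \right)} = -1652 + r^{2} + r \left(-2025 - r\right)$ ($A{\left(r \right)} = \left(r^{2} + \left(-2025 - r\right) r\right) - 1652 = \left(r^{2} + r \left(-2025 - r\right)\right) - 1652 = -1652 + r^{2} + r \left(-2025 - r\right)$)
$\left(-4576461 - 4388286\right) \left(A{\left(D{\left(-31,-29 \right)} \right)} + 3775508\right) = \left(-4576461 - 4388286\right) \left(\left(-1652 - 2025 \frac{1}{2 \left(-29\right)}\right) + 3775508\right) = - 8964747 \left(\left(-1652 - 2025 \cdot \frac{1}{2} \left(- \frac{1}{29}\right)\right) + 3775508\right) = - 8964747 \left(\left(-1652 - - \frac{2025}{58}\right) + 3775508\right) = - 8964747 \left(\left(-1652 + \frac{2025}{58}\right) + 3775508\right) = - 8964747 \left(- \frac{93791}{58} + 3775508\right) = \left(-8964747\right) \frac{218885673}{58} = - \frac{1962254680369731}{58}$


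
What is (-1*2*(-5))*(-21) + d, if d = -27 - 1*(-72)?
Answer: -165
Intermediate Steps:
d = 45 (d = -27 + 72 = 45)
(-1*2*(-5))*(-21) + d = (-1*2*(-5))*(-21) + 45 = -2*(-5)*(-21) + 45 = 10*(-21) + 45 = -210 + 45 = -165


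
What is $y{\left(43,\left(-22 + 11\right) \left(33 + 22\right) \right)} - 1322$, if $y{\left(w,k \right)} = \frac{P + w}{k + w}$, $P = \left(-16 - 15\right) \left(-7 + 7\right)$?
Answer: $- \frac{743007}{562} \approx -1322.1$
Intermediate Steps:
$P = 0$ ($P = \left(-31\right) 0 = 0$)
$y{\left(w,k \right)} = \frac{w}{k + w}$ ($y{\left(w,k \right)} = \frac{0 + w}{k + w} = \frac{w}{k + w}$)
$y{\left(43,\left(-22 + 11\right) \left(33 + 22\right) \right)} - 1322 = \frac{43}{\left(-22 + 11\right) \left(33 + 22\right) + 43} - 1322 = \frac{43}{\left(-11\right) 55 + 43} - 1322 = \frac{43}{-605 + 43} - 1322 = \frac{43}{-562} - 1322 = 43 \left(- \frac{1}{562}\right) - 1322 = - \frac{43}{562} - 1322 = - \frac{743007}{562}$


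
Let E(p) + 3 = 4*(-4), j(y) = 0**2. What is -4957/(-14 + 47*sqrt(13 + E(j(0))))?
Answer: 34699/6725 + 232979*I*sqrt(6)/13450 ≈ 5.1597 + 42.43*I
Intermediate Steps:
j(y) = 0
E(p) = -19 (E(p) = -3 + 4*(-4) = -3 - 16 = -19)
-4957/(-14 + 47*sqrt(13 + E(j(0)))) = -4957/(-14 + 47*sqrt(13 - 19)) = -4957/(-14 + 47*sqrt(-6)) = -4957/(-14 + 47*(I*sqrt(6))) = -4957/(-14 + 47*I*sqrt(6))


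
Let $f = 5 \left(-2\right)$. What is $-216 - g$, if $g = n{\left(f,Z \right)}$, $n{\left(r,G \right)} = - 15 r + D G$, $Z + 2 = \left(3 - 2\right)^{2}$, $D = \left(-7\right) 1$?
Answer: $-373$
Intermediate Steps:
$f = -10$
$D = -7$
$Z = -1$ ($Z = -2 + \left(3 - 2\right)^{2} = -2 + 1^{2} = -2 + 1 = -1$)
$n{\left(r,G \right)} = - 15 r - 7 G$
$g = 157$ ($g = \left(-15\right) \left(-10\right) - -7 = 150 + 7 = 157$)
$-216 - g = -216 - 157 = -373$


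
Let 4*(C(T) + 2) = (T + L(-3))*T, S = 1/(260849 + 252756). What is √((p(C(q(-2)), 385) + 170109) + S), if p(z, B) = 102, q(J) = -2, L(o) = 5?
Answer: 28*√57270377595695/513605 ≈ 412.57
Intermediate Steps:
S = 1/513605 ≈ 1.9470e-6
C(T) = -2 + T*(5 + T)/4 (C(T) = -2 + ((T + 5)*T)/4 = -2 + ((5 + T)*T)/4 = -2 + (T*(5 + T))/4 = -2 + T*(5 + T)/4)
√((p(C(q(-2)), 385) + 170109) + S) = √((102 + 170109) + 1/513605) = √(170211 + 1/513605) = √(87421220656/513605) = 28*√57270377595695/513605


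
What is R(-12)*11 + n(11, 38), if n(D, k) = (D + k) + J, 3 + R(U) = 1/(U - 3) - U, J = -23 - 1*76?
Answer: 724/15 ≈ 48.267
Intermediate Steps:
J = -99 (J = -23 - 76 = -99)
R(U) = -3 + 1/(-3 + U) - U (R(U) = -3 + (1/(U - 3) - U) = -3 + (1/(-3 + U) - U) = -3 + 1/(-3 + U) - U)
n(D, k) = -99 + D + k (n(D, k) = (D + k) - 99 = -99 + D + k)
R(-12)*11 + n(11, 38) = ((10 - 1*(-12)**2)/(-3 - 12))*11 + (-99 + 11 + 38) = ((10 - 1*144)/(-15))*11 - 50 = -(10 - 144)/15*11 - 50 = -1/15*(-134)*11 - 50 = (134/15)*11 - 50 = 1474/15 - 50 = 724/15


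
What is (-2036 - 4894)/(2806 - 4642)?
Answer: 385/102 ≈ 3.7745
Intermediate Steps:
(-2036 - 4894)/(2806 - 4642) = -6930/(-1836) = -6930*(-1/1836) = 385/102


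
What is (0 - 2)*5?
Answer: -10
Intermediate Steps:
(0 - 2)*5 = -2*5 = -10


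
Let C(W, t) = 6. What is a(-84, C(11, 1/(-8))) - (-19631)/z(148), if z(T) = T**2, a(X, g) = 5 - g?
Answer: -2273/21904 ≈ -0.10377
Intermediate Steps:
a(-84, C(11, 1/(-8))) - (-19631)/z(148) = (5 - 1*6) - (-19631)/(148**2) = (5 - 6) - (-19631)/21904 = -1 - (-19631)/21904 = -1 - 1*(-19631/21904) = -1 + 19631/21904 = -2273/21904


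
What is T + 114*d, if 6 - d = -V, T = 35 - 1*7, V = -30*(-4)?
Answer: 14392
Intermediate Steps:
V = 120
T = 28 (T = 35 - 7 = 28)
d = 126 (d = 6 - (-1)*120 = 6 - 1*(-120) = 6 + 120 = 126)
T + 114*d = 28 + 114*126 = 28 + 14364 = 14392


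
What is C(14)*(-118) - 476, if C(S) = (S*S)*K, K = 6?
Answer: -139244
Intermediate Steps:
C(S) = 6*S**2 (C(S) = (S*S)*6 = S**2*6 = 6*S**2)
C(14)*(-118) - 476 = (6*14**2)*(-118) - 476 = (6*196)*(-118) - 476 = 1176*(-118) - 476 = -138768 - 476 = -139244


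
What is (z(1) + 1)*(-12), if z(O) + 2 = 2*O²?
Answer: -12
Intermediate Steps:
z(O) = -2 + 2*O²
(z(1) + 1)*(-12) = ((-2 + 2*1²) + 1)*(-12) = ((-2 + 2*1) + 1)*(-12) = ((-2 + 2) + 1)*(-12) = (0 + 1)*(-12) = 1*(-12) = -12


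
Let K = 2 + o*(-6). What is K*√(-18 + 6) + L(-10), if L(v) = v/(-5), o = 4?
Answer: 2 - 44*I*√3 ≈ 2.0 - 76.21*I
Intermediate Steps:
L(v) = -v/5 (L(v) = v*(-⅕) = -v/5)
K = -22 (K = 2 + 4*(-6) = 2 - 24 = -22)
K*√(-18 + 6) + L(-10) = -22*√(-18 + 6) - ⅕*(-10) = -44*I*√3 + 2 = 2 - 44*I*√3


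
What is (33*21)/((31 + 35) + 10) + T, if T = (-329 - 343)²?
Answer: 34321077/76 ≈ 4.5159e+5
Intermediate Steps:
T = 451584 (T = (-672)² = 451584)
(33*21)/((31 + 35) + 10) + T = (33*21)/((31 + 35) + 10) + 451584 = 693/(66 + 10) + 451584 = 693/76 + 451584 = 34321077/76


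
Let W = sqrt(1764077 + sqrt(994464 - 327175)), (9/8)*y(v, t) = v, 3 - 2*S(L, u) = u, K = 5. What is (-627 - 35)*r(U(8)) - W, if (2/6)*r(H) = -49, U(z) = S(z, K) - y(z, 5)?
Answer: 97314 - sqrt(1764077 + sqrt(667289)) ≈ 95986.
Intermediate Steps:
S(L, u) = 3/2 - u/2
y(v, t) = 8*v/9
U(z) = -1 - 8*z/9 (U(z) = (3/2 - 1/2*5) - 8*z/9 = (3/2 - 5/2) - 8*z/9 = -1 - 8*z/9)
r(H) = -147 (r(H) = 3*(-49) = -147)
W = sqrt(1764077 + sqrt(667289)) ≈ 1328.5
(-627 - 35)*r(U(8)) - W = (-627 - 35)*(-147) - sqrt(1764077 + sqrt(667289)) = -662*(-147) - sqrt(1764077 + sqrt(667289)) = 97314 - sqrt(1764077 + sqrt(667289))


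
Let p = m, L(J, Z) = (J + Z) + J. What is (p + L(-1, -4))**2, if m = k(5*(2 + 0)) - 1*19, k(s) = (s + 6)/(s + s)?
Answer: 14641/25 ≈ 585.64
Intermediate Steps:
k(s) = (6 + s)/(2*s) (k(s) = (6 + s)/((2*s)) = (6 + s)*(1/(2*s)) = (6 + s)/(2*s))
m = -91/5 (m = (6 + 5*(2 + 0))/(2*((5*(2 + 0)))) - 1*19 = (6 + 5*2)/(2*((5*2))) - 19 = (1/2)*(6 + 10)/10 - 19 = (1/2)*(1/10)*16 - 19 = 4/5 - 19 = -91/5 ≈ -18.200)
L(J, Z) = Z + 2*J
p = -91/5 ≈ -18.200
(p + L(-1, -4))**2 = (-91/5 + (-4 + 2*(-1)))**2 = (-91/5 + (-4 - 2))**2 = (-91/5 - 6)**2 = (-121/5)**2 = 14641/25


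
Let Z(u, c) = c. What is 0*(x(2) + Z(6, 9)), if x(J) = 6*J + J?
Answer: 0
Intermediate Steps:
x(J) = 7*J
0*(x(2) + Z(6, 9)) = 0*(7*2 + 9) = 0*(14 + 9) = 0*23 = 0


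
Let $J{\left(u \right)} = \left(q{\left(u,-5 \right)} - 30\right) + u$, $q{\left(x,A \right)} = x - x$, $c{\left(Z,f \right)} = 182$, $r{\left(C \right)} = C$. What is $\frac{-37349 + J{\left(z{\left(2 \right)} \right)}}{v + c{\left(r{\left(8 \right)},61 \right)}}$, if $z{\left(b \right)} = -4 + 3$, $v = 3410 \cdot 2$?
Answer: $- \frac{6230}{1167} \approx -5.3385$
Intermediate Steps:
$q{\left(x,A \right)} = 0$
$v = 6820$
$z{\left(b \right)} = -1$
$J{\left(u \right)} = -30 + u$ ($J{\left(u \right)} = \left(0 - 30\right) + u = -30 + u$)
$\frac{-37349 + J{\left(z{\left(2 \right)} \right)}}{v + c{\left(r{\left(8 \right)},61 \right)}} = \frac{-37349 - 31}{6820 + 182} = \frac{-37349 - 31}{7002} = \left(-37380\right) \frac{1}{7002} = - \frac{6230}{1167}$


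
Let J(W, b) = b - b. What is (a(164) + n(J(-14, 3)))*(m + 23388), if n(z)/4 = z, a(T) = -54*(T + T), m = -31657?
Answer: 146460528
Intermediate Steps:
a(T) = -108*T
J(W, b) = 0
n(z) = 4*z
(a(164) + n(J(-14, 3)))*(m + 23388) = (-108*164 + 4*0)*(-31657 + 23388) = (-17712 + 0)*(-8269) = -17712*(-8269) = 146460528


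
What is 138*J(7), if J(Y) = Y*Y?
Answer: 6762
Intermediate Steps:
J(Y) = Y²
138*J(7) = 138*7² = 138*49 = 6762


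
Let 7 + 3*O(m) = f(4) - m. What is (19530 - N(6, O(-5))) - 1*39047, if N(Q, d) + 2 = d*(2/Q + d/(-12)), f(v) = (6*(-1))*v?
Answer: -526658/27 ≈ -19506.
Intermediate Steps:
f(v) = -6*v
O(m) = -31/3 - m/3 (O(m) = -7/3 + (-6*4 - m)/3 = -7/3 + (-24 - m)/3 = -7/3 + (-8 - m/3) = -31/3 - m/3)
N(Q, d) = -2 + d*(2/Q - d/12) (N(Q, d) = -2 + d*(2/Q + d/(-12)) = -2 + d*(2/Q + d*(-1/12)) = -2 + d*(2/Q - d/12))
(19530 - N(6, O(-5))) - 1*39047 = (19530 - (-2 - (-31/3 - ⅓*(-5))²/12 + 2*(-31/3 - ⅓*(-5))/6)) - 1*39047 = (19530 - (-2 - (-31/3 + 5/3)²/12 + 2*(-31/3 + 5/3)*(⅙))) - 39047 = (19530 - (-2 - (-26/3)²/12 + 2*(-26/3)*(⅙))) - 39047 = (19530 - (-2 - 1/12*676/9 - 26/9)) - 39047 = (19530 - (-2 - 169/27 - 26/9)) - 39047 = (19530 - 1*(-301/27)) - 39047 = (19530 + 301/27) - 39047 = 527611/27 - 39047 = -526658/27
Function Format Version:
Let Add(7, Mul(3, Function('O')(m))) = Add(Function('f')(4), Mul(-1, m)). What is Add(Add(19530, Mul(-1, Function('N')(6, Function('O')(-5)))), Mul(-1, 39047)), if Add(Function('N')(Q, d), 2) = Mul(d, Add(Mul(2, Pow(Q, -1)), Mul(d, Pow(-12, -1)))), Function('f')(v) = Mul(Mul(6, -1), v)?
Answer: Rational(-526658, 27) ≈ -19506.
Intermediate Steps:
Function('f')(v) = Mul(-6, v)
Function('O')(m) = Add(Rational(-31, 3), Mul(Rational(-1, 3), m)) (Function('O')(m) = Add(Rational(-7, 3), Mul(Rational(1, 3), Add(Mul(-6, 4), Mul(-1, m)))) = Add(Rational(-7, 3), Mul(Rational(1, 3), Add(-24, Mul(-1, m)))) = Add(Rational(-7, 3), Add(-8, Mul(Rational(-1, 3), m))) = Add(Rational(-31, 3), Mul(Rational(-1, 3), m)))
Function('N')(Q, d) = Add(-2, Mul(d, Add(Mul(2, Pow(Q, -1)), Mul(Rational(-1, 12), d)))) (Function('N')(Q, d) = Add(-2, Mul(d, Add(Mul(2, Pow(Q, -1)), Mul(d, Pow(-12, -1))))) = Add(-2, Mul(d, Add(Mul(2, Pow(Q, -1)), Mul(d, Rational(-1, 12))))) = Add(-2, Mul(d, Add(Mul(2, Pow(Q, -1)), Mul(Rational(-1, 12), d)))))
Add(Add(19530, Mul(-1, Function('N')(6, Function('O')(-5)))), Mul(-1, 39047)) = Add(Add(19530, Mul(-1, Add(-2, Mul(Rational(-1, 12), Pow(Add(Rational(-31, 3), Mul(Rational(-1, 3), -5)), 2)), Mul(2, Add(Rational(-31, 3), Mul(Rational(-1, 3), -5)), Pow(6, -1))))), Mul(-1, 39047)) = Add(Add(19530, Mul(-1, Add(-2, Mul(Rational(-1, 12), Pow(Add(Rational(-31, 3), Rational(5, 3)), 2)), Mul(2, Add(Rational(-31, 3), Rational(5, 3)), Rational(1, 6))))), -39047) = Add(Add(19530, Mul(-1, Add(-2, Mul(Rational(-1, 12), Pow(Rational(-26, 3), 2)), Mul(2, Rational(-26, 3), Rational(1, 6))))), -39047) = Add(Add(19530, Mul(-1, Add(-2, Mul(Rational(-1, 12), Rational(676, 9)), Rational(-26, 9)))), -39047) = Add(Add(19530, Mul(-1, Add(-2, Rational(-169, 27), Rational(-26, 9)))), -39047) = Add(Add(19530, Mul(-1, Rational(-301, 27))), -39047) = Add(Add(19530, Rational(301, 27)), -39047) = Add(Rational(527611, 27), -39047) = Rational(-526658, 27)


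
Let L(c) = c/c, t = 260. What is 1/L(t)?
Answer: 1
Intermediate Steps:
L(c) = 1
1/L(t) = 1/1 = 1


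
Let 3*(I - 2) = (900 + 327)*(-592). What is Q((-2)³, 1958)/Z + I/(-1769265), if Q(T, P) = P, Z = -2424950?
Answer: 5306174753/39003446925 ≈ 0.13604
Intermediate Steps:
I = -242126 (I = 2 + ((900 + 327)*(-592))/3 = 2 + (1227*(-592))/3 = 2 + (⅓)*(-726384) = 2 - 242128 = -242126)
Q((-2)³, 1958)/Z + I/(-1769265) = 1958/(-2424950) - 242126/(-1769265) = 1958*(-1/2424950) - 242126*(-1/1769265) = -89/110225 + 242126/1769265 = 5306174753/39003446925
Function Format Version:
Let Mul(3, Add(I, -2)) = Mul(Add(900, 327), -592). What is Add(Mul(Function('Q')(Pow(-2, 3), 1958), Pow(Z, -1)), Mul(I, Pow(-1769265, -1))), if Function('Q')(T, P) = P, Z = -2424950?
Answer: Rational(5306174753, 39003446925) ≈ 0.13604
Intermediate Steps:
I = -242126 (I = Add(2, Mul(Rational(1, 3), Mul(Add(900, 327), -592))) = Add(2, Mul(Rational(1, 3), Mul(1227, -592))) = Add(2, Mul(Rational(1, 3), -726384)) = Add(2, -242128) = -242126)
Add(Mul(Function('Q')(Pow(-2, 3), 1958), Pow(Z, -1)), Mul(I, Pow(-1769265, -1))) = Add(Mul(1958, Pow(-2424950, -1)), Mul(-242126, Pow(-1769265, -1))) = Add(Mul(1958, Rational(-1, 2424950)), Mul(-242126, Rational(-1, 1769265))) = Add(Rational(-89, 110225), Rational(242126, 1769265)) = Rational(5306174753, 39003446925)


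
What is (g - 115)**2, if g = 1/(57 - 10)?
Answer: 29203216/2209 ≈ 13220.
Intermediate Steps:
g = 1/47 ≈ 0.021277
(g - 115)**2 = (1/47 - 115)**2 = (-5404/47)**2 = 29203216/2209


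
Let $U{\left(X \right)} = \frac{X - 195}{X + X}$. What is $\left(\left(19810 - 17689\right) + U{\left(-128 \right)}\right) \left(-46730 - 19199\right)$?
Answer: $- \frac{35819159771}{256} \approx -1.3992 \cdot 10^{8}$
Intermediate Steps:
$U{\left(X \right)} = \frac{-195 + X}{2 X}$
$\left(\left(19810 - 17689\right) + U{\left(-128 \right)}\right) \left(-46730 - 19199\right) = \left(\left(19810 - 17689\right) + \frac{-195 - 128}{2 \left(-128\right)}\right) \left(-46730 - 19199\right) = \left(2121 + \frac{1}{2} \left(- \frac{1}{128}\right) \left(-323\right)\right) \left(-65929\right) = \left(2121 + \frac{323}{256}\right) \left(-65929\right) = \frac{543299}{256} \left(-65929\right) = - \frac{35819159771}{256}$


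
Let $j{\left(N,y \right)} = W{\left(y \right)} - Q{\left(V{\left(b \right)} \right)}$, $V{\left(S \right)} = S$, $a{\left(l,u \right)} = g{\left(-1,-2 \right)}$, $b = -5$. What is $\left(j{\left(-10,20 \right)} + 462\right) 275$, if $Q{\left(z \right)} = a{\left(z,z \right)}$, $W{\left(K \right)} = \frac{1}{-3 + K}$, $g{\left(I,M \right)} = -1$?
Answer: $\frac{2164800}{17} \approx 1.2734 \cdot 10^{5}$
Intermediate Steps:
$a{\left(l,u \right)} = -1$
$Q{\left(z \right)} = -1$
$j{\left(N,y \right)} = 1 + \frac{1}{-3 + y}$ ($j{\left(N,y \right)} = \frac{1}{-3 + y} - -1 = \frac{1}{-3 + y} + 1 = 1 + \frac{1}{-3 + y}$)
$\left(j{\left(-10,20 \right)} + 462\right) 275 = \left(\frac{-2 + 20}{-3 + 20} + 462\right) 275 = \left(\frac{1}{17} \cdot 18 + 462\right) 275 = \left(\frac{18}{17} + 462\right) 275 = \frac{7872}{17} \cdot 275 = \frac{2164800}{17}$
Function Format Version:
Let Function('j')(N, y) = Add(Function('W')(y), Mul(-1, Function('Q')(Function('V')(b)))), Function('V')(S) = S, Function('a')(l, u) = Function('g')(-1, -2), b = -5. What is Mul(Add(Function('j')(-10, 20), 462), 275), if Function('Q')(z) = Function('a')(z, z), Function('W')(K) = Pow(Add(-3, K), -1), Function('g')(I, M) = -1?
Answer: Rational(2164800, 17) ≈ 1.2734e+5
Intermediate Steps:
Function('a')(l, u) = -1
Function('Q')(z) = -1
Function('j')(N, y) = Add(1, Pow(Add(-3, y), -1)) (Function('j')(N, y) = Add(Pow(Add(-3, y), -1), Mul(-1, -1)) = Add(Pow(Add(-3, y), -1), 1) = Add(1, Pow(Add(-3, y), -1)))
Mul(Add(Function('j')(-10, 20), 462), 275) = Mul(Add(Mul(Pow(Add(-3, 20), -1), Add(-2, 20)), 462), 275) = Mul(Add(Mul(Pow(17, -1), 18), 462), 275) = Mul(Add(Mul(Rational(1, 17), 18), 462), 275) = Mul(Add(Rational(18, 17), 462), 275) = Mul(Rational(7872, 17), 275) = Rational(2164800, 17)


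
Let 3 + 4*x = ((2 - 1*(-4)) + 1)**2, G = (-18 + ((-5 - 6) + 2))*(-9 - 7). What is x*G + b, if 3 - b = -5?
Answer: 4976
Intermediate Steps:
G = 432 (G = (-18 + (-11 + 2))*(-16) = (-18 - 9)*(-16) = -27*(-16) = 432)
b = 8 (b = 3 - 1*(-5) = 3 + 5 = 8)
x = 23/2 (x = -3/4 + ((2 - 1*(-4)) + 1)**2/4 = -3/4 + ((2 + 4) + 1)**2/4 = -3/4 + (6 + 1)**2/4 = -3/4 + (1/4)*7**2 = -3/4 + (1/4)*49 = -3/4 + 49/4 = 23/2 ≈ 11.500)
x*G + b = (23/2)*432 + 8 = 4968 + 8 = 4976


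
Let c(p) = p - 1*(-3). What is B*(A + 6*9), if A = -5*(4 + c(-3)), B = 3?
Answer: 102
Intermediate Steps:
c(p) = 3 + p (c(p) = p + 3 = 3 + p)
A = -20 (A = -5*(4 + (3 - 3)) = -5*(4 + 0) = -5*4 = -20)
B*(A + 6*9) = 3*(-20 + 6*9) = 3*(-20 + 54) = 3*34 = 102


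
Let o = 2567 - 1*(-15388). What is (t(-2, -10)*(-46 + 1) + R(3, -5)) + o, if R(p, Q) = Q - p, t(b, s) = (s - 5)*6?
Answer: 21997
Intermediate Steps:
t(b, s) = -30 + 6*s (t(b, s) = (-5 + s)*6 = -30 + 6*s)
o = 17955 (o = 2567 + 15388 = 17955)
(t(-2, -10)*(-46 + 1) + R(3, -5)) + o = ((-30 + 6*(-10))*(-46 + 1) + (-5 - 1*3)) + 17955 = ((-30 - 60)*(-45) + (-5 - 3)) + 17955 = (-90*(-45) - 8) + 17955 = (4050 - 8) + 17955 = 4042 + 17955 = 21997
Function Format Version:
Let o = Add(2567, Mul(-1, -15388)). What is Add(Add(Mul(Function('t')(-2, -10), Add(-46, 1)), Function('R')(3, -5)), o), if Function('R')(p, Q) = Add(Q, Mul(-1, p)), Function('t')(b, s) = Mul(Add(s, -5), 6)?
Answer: 21997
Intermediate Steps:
Function('t')(b, s) = Add(-30, Mul(6, s)) (Function('t')(b, s) = Mul(Add(-5, s), 6) = Add(-30, Mul(6, s)))
o = 17955 (o = Add(2567, 15388) = 17955)
Add(Add(Mul(Function('t')(-2, -10), Add(-46, 1)), Function('R')(3, -5)), o) = Add(Add(Mul(Add(-30, Mul(6, -10)), Add(-46, 1)), Add(-5, Mul(-1, 3))), 17955) = Add(Add(Mul(Add(-30, -60), -45), Add(-5, -3)), 17955) = Add(Add(Mul(-90, -45), -8), 17955) = Add(Add(4050, -8), 17955) = Add(4042, 17955) = 21997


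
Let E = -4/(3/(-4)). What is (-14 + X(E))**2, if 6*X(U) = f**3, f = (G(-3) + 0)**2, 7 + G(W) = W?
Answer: 249958001764/9 ≈ 2.7773e+10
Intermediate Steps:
E = 16/3 (E = -4/(3*(-1/4)) = -4/(-3/4) = -4*(-4/3) = 16/3 ≈ 5.3333)
G(W) = -7 + W
f = 100 (f = ((-7 - 3) + 0)**2 = (-10 + 0)**2 = (-10)**2 = 100)
X(U) = 500000/3 (X(U) = (1/6)*100**3 = (1/6)*1000000 = 500000/3)
(-14 + X(E))**2 = (-14 + 500000/3)**2 = (499958/3)**2 = 249958001764/9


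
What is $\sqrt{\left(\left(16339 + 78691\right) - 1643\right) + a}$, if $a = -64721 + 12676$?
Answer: $\sqrt{41342} \approx 203.33$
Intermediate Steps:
$a = -52045$
$\sqrt{\left(\left(16339 + 78691\right) - 1643\right) + a} = \sqrt{\left(\left(16339 + 78691\right) - 1643\right) - 52045} = \sqrt{\left(95030 - 1643\right) - 52045} = \sqrt{93387 - 52045} = \sqrt{41342}$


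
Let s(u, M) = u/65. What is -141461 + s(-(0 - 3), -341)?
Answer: -9194962/65 ≈ -1.4146e+5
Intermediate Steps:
s(u, M) = u/65 (s(u, M) = u*(1/65) = u/65)
-141461 + s(-(0 - 3), -341) = -141461 + (-(0 - 3))/65 = -141461 + (-1*(-3))/65 = -141461 + (1/65)*3 = -141461 + 3/65 = -9194962/65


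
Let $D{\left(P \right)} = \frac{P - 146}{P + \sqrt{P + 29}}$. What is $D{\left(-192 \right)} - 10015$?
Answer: $- \frac{370760509}{37027} + \frac{338 i \sqrt{163}}{37027} \approx -10013.0 + 0.11654 i$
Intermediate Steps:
$D{\left(P \right)} = \frac{-146 + P}{P + \sqrt{29 + P}}$
$D{\left(-192 \right)} - 10015 = \frac{-146 - 192}{-192 + \sqrt{29 - 192}} - 10015 = \frac{1}{-192 + \sqrt{-163}} \left(-338\right) - 10015 = \frac{1}{-192 + i \sqrt{163}} \left(-338\right) - 10015 = - \frac{338}{-192 + i \sqrt{163}} - 10015 = -10015 - \frac{338}{-192 + i \sqrt{163}}$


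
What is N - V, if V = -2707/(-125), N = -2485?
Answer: -313332/125 ≈ -2506.7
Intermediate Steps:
V = 2707/125 (V = -2707*(-1/125) = 2707/125 ≈ 21.656)
N - V = -2485 - 1*2707/125 = -2485 - 2707/125 = -313332/125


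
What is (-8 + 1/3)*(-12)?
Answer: 92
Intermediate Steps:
(-8 + 1/3)*(-12) = (-8 + ⅓)*(-12) = -23/3*(-12) = 92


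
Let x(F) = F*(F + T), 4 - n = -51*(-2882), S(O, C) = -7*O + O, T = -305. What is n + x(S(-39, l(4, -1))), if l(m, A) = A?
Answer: -163592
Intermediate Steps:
S(O, C) = -6*O
n = -146978 (n = 4 - (-51)*(-2882) = 4 - 1*146982 = 4 - 146982 = -146978)
x(F) = F*(-305 + F) (x(F) = F*(F - 305) = F*(-305 + F))
n + x(S(-39, l(4, -1))) = -146978 + (-6*(-39))*(-305 - 6*(-39)) = -146978 + 234*(-305 + 234) = -146978 + 234*(-71) = -146978 - 16614 = -163592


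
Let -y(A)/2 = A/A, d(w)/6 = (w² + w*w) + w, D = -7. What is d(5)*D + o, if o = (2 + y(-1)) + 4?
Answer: -2306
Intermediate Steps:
d(w) = 6*w + 12*w² (d(w) = 6*((w² + w*w) + w) = 6*((w² + w²) + w) = 6*(2*w² + w) = 6*(w + 2*w²) = 6*w + 12*w²)
y(A) = -2 (y(A) = -2*A/A = -2*1 = -2)
o = 4 (o = (2 - 2) + 4 = 0 + 4 = 4)
d(5)*D + o = (6*5*(1 + 2*5))*(-7) + 4 = (6*5*(1 + 10))*(-7) + 4 = (6*5*11)*(-7) + 4 = 330*(-7) + 4 = -2310 + 4 = -2306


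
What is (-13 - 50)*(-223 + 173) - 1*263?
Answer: 2887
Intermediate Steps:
(-13 - 50)*(-223 + 173) - 1*263 = -63*(-50) - 263 = 3150 - 263 = 2887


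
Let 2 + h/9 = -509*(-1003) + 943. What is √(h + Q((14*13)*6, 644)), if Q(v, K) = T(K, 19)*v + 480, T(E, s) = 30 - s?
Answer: 18*√14246 ≈ 2148.4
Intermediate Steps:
Q(v, K) = 480 + 11*v (Q(v, K) = (30 - 1*19)*v + 480 = (30 - 19)*v + 480 = 11*v + 480 = 480 + 11*v)
h = 4603212 (h = -18 + 9*(-509*(-1003) + 943) = -18 + 9*(510527 + 943) = -18 + 9*511470 = -18 + 4603230 = 4603212)
√(h + Q((14*13)*6, 644)) = √(4603212 + (480 + 11*((14*13)*6))) = √(4603212 + (480 + 11*(182*6))) = √(4603212 + (480 + 11*1092)) = √(4603212 + (480 + 12012)) = √(4603212 + 12492) = √4615704 = 18*√14246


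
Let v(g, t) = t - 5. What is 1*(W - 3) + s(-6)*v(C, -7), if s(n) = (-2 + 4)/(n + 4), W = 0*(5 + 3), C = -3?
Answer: 9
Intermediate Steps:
W = 0 (W = 0*8 = 0)
v(g, t) = -5 + t
s(n) = 2/(4 + n)
1*(W - 3) + s(-6)*v(C, -7) = 1*(0 - 3) + (2/(4 - 6))*(-5 - 7) = 1*(-3) + (2/(-2))*(-12) = -3 + (2*(-½))*(-12) = -3 - 1*(-12) = -3 + 12 = 9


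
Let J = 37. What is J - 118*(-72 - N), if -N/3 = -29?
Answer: 18799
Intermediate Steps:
N = 87 (N = -3*(-29) = 87)
J - 118*(-72 - N) = 37 - 118*(-72 - 1*87) = 37 - 118*(-72 - 87) = 37 - 118*(-159) = 37 + 18762 = 18799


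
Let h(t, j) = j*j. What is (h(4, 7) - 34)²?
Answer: 225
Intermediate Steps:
h(t, j) = j²
(h(4, 7) - 34)² = (7² - 34)² = (49 - 34)² = 15² = 225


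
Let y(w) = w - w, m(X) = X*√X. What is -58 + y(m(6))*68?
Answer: -58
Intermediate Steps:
m(X) = X^(3/2)
y(w) = 0
-58 + y(m(6))*68 = -58 + 0*68 = -58 + 0 = -58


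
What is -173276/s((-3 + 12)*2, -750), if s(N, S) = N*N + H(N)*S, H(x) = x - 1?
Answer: 86638/6213 ≈ 13.945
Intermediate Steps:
H(x) = -1 + x
s(N, S) = N² + S*(-1 + N) (s(N, S) = N*N + (-1 + N)*S = N² + S*(-1 + N))
-173276/s((-3 + 12)*2, -750) = -173276/(((-3 + 12)*2)² - 750*(-1 + (-3 + 12)*2)) = -173276/((9*2)² - 750*(-1 + 9*2)) = -173276/(18² - 750*(-1 + 18)) = -173276/(324 - 750*17) = -173276/(324 - 12750) = -173276/(-12426) = -173276*(-1/12426) = 86638/6213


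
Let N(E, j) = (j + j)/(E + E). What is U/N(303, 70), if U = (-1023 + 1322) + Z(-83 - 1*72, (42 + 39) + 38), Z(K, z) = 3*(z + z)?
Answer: 306939/70 ≈ 4384.8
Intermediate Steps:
N(E, j) = j/E (N(E, j) = (2*j)/((2*E)) = (2*j)*(1/(2*E)) = j/E)
Z(K, z) = 6*z (Z(K, z) = 3*(2*z) = 6*z)
U = 1013 (U = (-1023 + 1322) + 6*((42 + 39) + 38) = 299 + 6*(81 + 38) = 299 + 6*119 = 299 + 714 = 1013)
U/N(303, 70) = 1013/((70/303)) = 1013/((70*(1/303))) = 1013/(70/303) = 1013*(303/70) = 306939/70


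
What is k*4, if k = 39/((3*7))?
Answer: 52/7 ≈ 7.4286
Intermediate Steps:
k = 13/7 (k = 39/21 = 39*(1/21) = 13/7 ≈ 1.8571)
k*4 = (13/7)*4 = 52/7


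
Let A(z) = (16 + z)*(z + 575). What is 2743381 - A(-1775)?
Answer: 632581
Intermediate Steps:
A(z) = (16 + z)*(575 + z)
2743381 - A(-1775) = 2743381 - (9200 + (-1775)**2 + 591*(-1775)) = 2743381 - (9200 + 3150625 - 1049025) = 2743381 - 1*2110800 = 2743381 - 2110800 = 632581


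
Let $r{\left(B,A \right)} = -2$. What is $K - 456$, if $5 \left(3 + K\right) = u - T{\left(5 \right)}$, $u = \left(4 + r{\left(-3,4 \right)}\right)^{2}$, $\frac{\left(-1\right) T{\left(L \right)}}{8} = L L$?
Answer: $- \frac{2091}{5} \approx -418.2$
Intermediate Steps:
$T{\left(L \right)} = - 8 L^{2}$ ($T{\left(L \right)} = - 8 L L = - 8 L^{2}$)
$u = 4$ ($u = \left(4 - 2\right)^{2} = 2^{2} = 4$)
$K = \frac{189}{5}$ ($K = -3 + \frac{4 - - 8 \cdot 5^{2}}{5} = -3 + \frac{4 - \left(-8\right) 25}{5} = -3 + \frac{4 - -200}{5} = -3 + \frac{4 + 200}{5} = -3 + \frac{1}{5} \cdot 204 = -3 + \frac{204}{5} = \frac{189}{5} \approx 37.8$)
$K - 456 = \frac{189}{5} - 456 = - \frac{2091}{5}$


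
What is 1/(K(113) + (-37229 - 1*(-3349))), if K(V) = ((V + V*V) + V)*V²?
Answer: 1/165899275 ≈ 6.0278e-9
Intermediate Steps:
K(V) = V²*(V² + 2*V) (K(V) = ((V + V²) + V)*V² = (V² + 2*V)*V² = V²*(V² + 2*V))
1/(K(113) + (-37229 - 1*(-3349))) = 1/(113³*(2 + 113) + (-37229 - 1*(-3349))) = 1/(1442897*115 + (-37229 + 3349)) = 1/(165933155 - 33880) = 1/165899275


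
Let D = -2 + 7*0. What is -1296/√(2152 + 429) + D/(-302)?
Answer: 1/151 - 1296*√2581/2581 ≈ -25.503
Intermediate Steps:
D = -2 (D = -2 + 0 = -2)
-1296/√(2152 + 429) + D/(-302) = -1296/√(2152 + 429) - 2/(-302) = -1296*√2581/2581 - 2*(-1/302) = -1296*√2581/2581 + 1/151 = 1/151 - 1296*√2581/2581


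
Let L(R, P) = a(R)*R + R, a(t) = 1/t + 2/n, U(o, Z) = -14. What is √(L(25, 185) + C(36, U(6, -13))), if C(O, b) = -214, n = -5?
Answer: 3*I*√22 ≈ 14.071*I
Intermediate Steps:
a(t) = -⅖ + 1/t (a(t) = 1/t + 2/(-5) = 1/t + 2*(-⅕) = 1/t - ⅖ = -⅖ + 1/t)
L(R, P) = R + R*(-⅖ + 1/R) (L(R, P) = (-⅖ + 1/R)*R + R = R*(-⅖ + 1/R) + R = R + R*(-⅖ + 1/R))
√(L(25, 185) + C(36, U(6, -13))) = √((1 + (⅗)*25) - 214) = √((1 + 15) - 214) = √(16 - 214) = √(-198) = 3*I*√22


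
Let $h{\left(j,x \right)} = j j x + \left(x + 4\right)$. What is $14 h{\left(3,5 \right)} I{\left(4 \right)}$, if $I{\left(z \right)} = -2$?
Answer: $-1512$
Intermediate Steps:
$h{\left(j,x \right)} = 4 + x + x j^{2}$ ($h{\left(j,x \right)} = j^{2} x + \left(4 + x\right) = x j^{2} + \left(4 + x\right) = 4 + x + x j^{2}$)
$14 h{\left(3,5 \right)} I{\left(4 \right)} = 14 \left(4 + 5 + 5 \cdot 3^{2}\right) \left(-2\right) = 14 \left(4 + 5 + 5 \cdot 9\right) \left(-2\right) = 14 \left(4 + 5 + 45\right) \left(-2\right) = 14 \cdot 54 \left(-2\right) = 756 \left(-2\right) = -1512$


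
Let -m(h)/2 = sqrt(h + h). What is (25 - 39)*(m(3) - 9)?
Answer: 126 + 28*sqrt(6) ≈ 194.59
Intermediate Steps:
m(h) = -2*sqrt(2)*sqrt(h) (m(h) = -2*sqrt(h + h) = -2*sqrt(2)*sqrt(h))
(25 - 39)*(m(3) - 9) = (25 - 39)*(-2*sqrt(2)*sqrt(3) - 9) = -14*(-2*sqrt(6) - 9) = -14*(-9 - 2*sqrt(6)) = 126 + 28*sqrt(6)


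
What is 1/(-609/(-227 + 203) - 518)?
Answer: -8/3941 ≈ -0.0020299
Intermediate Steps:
1/(-609/(-227 + 203) - 518) = 1/(-609/(-24) - 518) = 1/(-609*(-1/24) - 518) = 1/(203/8 - 518) = 1/(-3941/8) = -8/3941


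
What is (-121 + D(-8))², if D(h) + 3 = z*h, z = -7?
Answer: 4624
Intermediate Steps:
D(h) = -3 - 7*h
(-121 + D(-8))² = (-121 + (-3 - 7*(-8)))² = (-121 + (-3 + 56))² = (-121 + 53)² = (-68)² = 4624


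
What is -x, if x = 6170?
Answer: -6170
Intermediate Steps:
-x = -1*6170 = -6170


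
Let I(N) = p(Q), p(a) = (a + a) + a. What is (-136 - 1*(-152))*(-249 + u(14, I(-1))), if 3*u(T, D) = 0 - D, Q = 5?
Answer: -4064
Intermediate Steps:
p(a) = 3*a (p(a) = 2*a + a = 3*a)
I(N) = 15 (I(N) = 3*5 = 15)
u(T, D) = -D/3 (u(T, D) = (0 - D)/3 = (-D)/3 = -D/3)
(-136 - 1*(-152))*(-249 + u(14, I(-1))) = (-136 - 1*(-152))*(-249 - 1/3*15) = (-136 + 152)*(-249 - 5) = 16*(-254) = -4064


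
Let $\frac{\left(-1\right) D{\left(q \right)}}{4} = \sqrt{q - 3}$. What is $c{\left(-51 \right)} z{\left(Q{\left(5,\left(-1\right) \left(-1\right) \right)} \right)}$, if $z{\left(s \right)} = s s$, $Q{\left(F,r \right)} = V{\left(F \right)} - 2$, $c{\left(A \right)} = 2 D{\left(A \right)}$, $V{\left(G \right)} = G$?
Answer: $- 216 i \sqrt{6} \approx - 529.09 i$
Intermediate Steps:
$D{\left(q \right)} = - 4 \sqrt{-3 + q}$ ($D{\left(q \right)} = - 4 \sqrt{q - 3} = - 4 \sqrt{-3 + q}$)
$c{\left(A \right)} = - 8 \sqrt{-3 + A}$ ($c{\left(A \right)} = 2 \left(- 4 \sqrt{-3 + A}\right) = - 8 \sqrt{-3 + A}$)
$Q{\left(F,r \right)} = -2 + F$ ($Q{\left(F,r \right)} = F - 2 = -2 + F$)
$z{\left(s \right)} = s^{2}$
$c{\left(-51 \right)} z{\left(Q{\left(5,\left(-1\right) \left(-1\right) \right)} \right)} = - 8 \sqrt{-3 - 51} \left(-2 + 5\right)^{2} = - 8 \sqrt{-54} \cdot 3^{2} = - 8 \cdot 3 i \sqrt{6} \cdot 9 = - 24 i \sqrt{6} \cdot 9 = - 216 i \sqrt{6}$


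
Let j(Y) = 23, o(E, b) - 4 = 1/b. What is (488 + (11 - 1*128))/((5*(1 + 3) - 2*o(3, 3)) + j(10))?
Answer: 1113/103 ≈ 10.806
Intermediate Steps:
o(E, b) = 4 + 1/b
(488 + (11 - 1*128))/((5*(1 + 3) - 2*o(3, 3)) + j(10)) = (488 + (11 - 1*128))/((5*(1 + 3) - 2*(4 + 1/3)) + 23) = (488 + (11 - 128))/((5*4 - 2*(4 + 1/3)) + 23) = (488 - 117)/((20 - 2*13/3) + 23) = 371/((20 - 26/3) + 23) = 371/(34/3 + 23) = 371/(103/3) = 371*(3/103) = 1113/103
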